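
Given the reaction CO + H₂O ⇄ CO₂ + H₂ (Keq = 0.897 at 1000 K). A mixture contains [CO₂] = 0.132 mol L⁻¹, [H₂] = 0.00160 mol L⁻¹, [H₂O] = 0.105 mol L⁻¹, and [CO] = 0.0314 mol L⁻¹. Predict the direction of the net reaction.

in the forward direction

Q = [CO₂]·[H₂] / ([CO]·[H₂O]) = (0.132)·(0.00160) / ((0.0314)·(0.105)) = 0.0641
Q = 0.0641 < Keq = 0.897, so the forward reaction proceeds.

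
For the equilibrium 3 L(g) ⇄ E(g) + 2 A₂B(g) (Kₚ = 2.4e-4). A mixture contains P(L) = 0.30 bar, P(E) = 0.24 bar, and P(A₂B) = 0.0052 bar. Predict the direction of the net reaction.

Qₚ = P(E)·P(A₂B)² / P(L)³ = (0.24)·(0.0052)² / (0.30)³ = 2.4e-4
Qₚ = 2.4e-4 = Kₚ, so the system is already at equilibrium.

no net change (already at equilibrium)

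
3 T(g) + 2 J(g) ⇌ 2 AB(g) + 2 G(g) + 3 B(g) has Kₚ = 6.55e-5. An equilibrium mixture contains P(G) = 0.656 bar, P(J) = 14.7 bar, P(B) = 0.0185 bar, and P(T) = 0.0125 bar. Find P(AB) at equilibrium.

At equilibrium, Kₚ = P(AB)²·P(G)²·P(B)³ / (P(T)³·P(J)²) = 6.55e-5.
(P(AB))²·(0.656)²·(0.0185)³ / ((0.0125)³·(14.7)²) = 6.55e-5
P(AB)² = 0.0101 ⇒ P(AB) = 0.101 bar

P(AB) = 0.101 bar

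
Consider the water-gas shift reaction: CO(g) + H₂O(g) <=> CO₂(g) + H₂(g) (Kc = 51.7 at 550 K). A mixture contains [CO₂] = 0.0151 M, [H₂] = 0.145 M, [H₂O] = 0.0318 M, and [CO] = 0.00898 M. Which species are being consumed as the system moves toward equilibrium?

CO, H₂O (reactants)

Qc = [CO₂]·[H₂] / ([CO]·[H₂O]) = (0.0151)·(0.145) / ((0.00898)·(0.0318)) = 7.67
Qc = 7.67 < Kc = 51.7: net forward reaction.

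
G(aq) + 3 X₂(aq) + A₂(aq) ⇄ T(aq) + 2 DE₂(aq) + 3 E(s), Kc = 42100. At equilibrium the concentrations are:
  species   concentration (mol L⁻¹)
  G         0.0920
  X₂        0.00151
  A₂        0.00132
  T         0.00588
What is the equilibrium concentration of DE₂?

[DE₂] = 0.00173 mol L⁻¹

(E is a pure solid — omitted from Kc.)
At equilibrium, Kc = [T]·[DE₂]² / ([G]·[X₂]³·[A₂]) = 42100.
(0.00588)·([DE₂])² / ((0.0920)·(0.00151)³·(0.00132)) = 42100
[DE₂]² = 2.99e-6 ⇒ [DE₂] = 0.00173 mol L⁻¹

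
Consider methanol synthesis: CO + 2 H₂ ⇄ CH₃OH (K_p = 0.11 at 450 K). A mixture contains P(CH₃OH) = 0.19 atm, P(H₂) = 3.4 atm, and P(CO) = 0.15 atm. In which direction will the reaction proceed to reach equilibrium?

at equilibrium

Q_p = P(CH₃OH) / (P(CO)·P(H₂)²) = (0.19) / ((0.15)·(3.4)²) = 0.11
Q_p = 0.11 = K_p, so the system is already at equilibrium.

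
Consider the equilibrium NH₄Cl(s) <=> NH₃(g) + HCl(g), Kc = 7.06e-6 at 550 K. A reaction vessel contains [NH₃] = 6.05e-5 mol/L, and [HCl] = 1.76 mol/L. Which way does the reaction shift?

(NH₄Cl is a pure solid — omitted from Qc.)
Qc = [NH₃]·[HCl] = (6.05e-5)·(1.76) = 1.06e-4
Qc = 1.06e-4 > Kc = 7.06e-6, so the reverse reaction proceeds.

toward reactants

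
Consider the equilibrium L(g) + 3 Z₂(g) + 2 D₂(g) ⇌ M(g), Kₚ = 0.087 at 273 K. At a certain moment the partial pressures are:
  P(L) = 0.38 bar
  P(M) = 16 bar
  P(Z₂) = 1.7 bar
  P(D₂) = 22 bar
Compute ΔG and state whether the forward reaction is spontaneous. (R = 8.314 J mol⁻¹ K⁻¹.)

ΔG = -3.61 kJ/mol; the forward reaction is spontaneous

Qₚ = P(M) / (P(L)·P(Z₂)³·P(D₂)²) = (16) / ((0.38)·(1.7)³·(22)²) = 0.0177
ΔG = RT ln(Qₚ/Kₚ) = (8.314 J mol⁻¹ K⁻¹)(273 K) × ln(0.0177/0.087)
   = (2.270 kJ/mol)(-1.592) = -3.61 kJ/mol
ΔG < 0, so the forward reaction is spontaneous (proceeds forward).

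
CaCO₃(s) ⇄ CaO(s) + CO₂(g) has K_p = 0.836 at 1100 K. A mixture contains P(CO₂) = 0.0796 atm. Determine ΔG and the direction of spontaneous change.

ΔG = -21.5 kJ/mol; the forward reaction is spontaneous

(CaCO₃, CaO are pure solids — omitted from Q_p.)
Q_p = P(CO₂) = 0.0796
ΔG = RT ln(Q_p/K_p) = (8.314 J mol⁻¹ K⁻¹)(1100 K) × ln(0.0796/0.836)
   = (9.145 kJ/mol)(-2.352) = -21.5 kJ/mol
ΔG < 0, so the forward reaction is spontaneous (proceeds forward).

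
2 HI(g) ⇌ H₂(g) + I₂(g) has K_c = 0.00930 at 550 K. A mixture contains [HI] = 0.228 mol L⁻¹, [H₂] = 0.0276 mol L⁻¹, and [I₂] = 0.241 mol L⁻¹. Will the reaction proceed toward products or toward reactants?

reverse (toward reactants)

Q_c = [H₂]·[I₂] / [HI]² = (0.0276)·(0.241) / (0.228)² = 0.128
Q_c = 0.128 > K_c = 0.00930, so the reverse reaction proceeds.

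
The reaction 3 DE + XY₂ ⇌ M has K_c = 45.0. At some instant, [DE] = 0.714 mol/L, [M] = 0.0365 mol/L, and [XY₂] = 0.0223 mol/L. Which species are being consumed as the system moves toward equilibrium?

Q_c = [M] / ([DE]³·[XY₂]) = (0.0365) / ((0.714)³·(0.0223)) = 4.50
Q_c = 4.50 < K_c = 45.0: net forward reaction.

DE, XY₂ (reactants)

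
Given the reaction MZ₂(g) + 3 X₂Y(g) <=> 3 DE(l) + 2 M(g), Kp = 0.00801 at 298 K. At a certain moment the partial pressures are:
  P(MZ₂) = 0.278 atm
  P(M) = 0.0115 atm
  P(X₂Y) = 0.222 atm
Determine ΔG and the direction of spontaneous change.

ΔG = 4.19 kJ/mol; the forward reaction is non-spontaneous

(DE is a pure liquid — omitted from Qp.)
Qp = P(M)² / (P(MZ₂)·P(X₂Y)³) = (0.0115)² / ((0.278)·(0.222)³) = 0.0435
ΔG = RT ln(Qp/Kp) = (8.314 J mol⁻¹ K⁻¹)(298 K) × ln(0.0435/0.00801)
   = (2.478 kJ/mol)(1.692) = 4.19 kJ/mol
ΔG > 0, so the forward reaction is non-spontaneous (proceeds in reverse).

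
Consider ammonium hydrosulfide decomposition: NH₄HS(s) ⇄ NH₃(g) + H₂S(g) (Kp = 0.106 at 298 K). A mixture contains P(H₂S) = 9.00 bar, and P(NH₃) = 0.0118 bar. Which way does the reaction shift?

(NH₄HS is a pure solid — omitted from Qp.)
Qp = P(NH₃)·P(H₂S) = (0.0118)·(9.00) = 0.106
Qp = 0.106 = Kp, so the system is already at equilibrium.

no net change (already at equilibrium)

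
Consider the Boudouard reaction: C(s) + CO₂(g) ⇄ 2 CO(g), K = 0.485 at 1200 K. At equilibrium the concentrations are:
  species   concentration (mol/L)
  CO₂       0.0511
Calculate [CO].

(C is a pure solid — omitted from K.)
At equilibrium, K = [CO]² / [CO₂] = 0.485.
([CO])² / (0.0511) = 0.485
[CO]² = 0.0248 ⇒ [CO] = 0.157 mol/L

[CO] = 0.157 mol/L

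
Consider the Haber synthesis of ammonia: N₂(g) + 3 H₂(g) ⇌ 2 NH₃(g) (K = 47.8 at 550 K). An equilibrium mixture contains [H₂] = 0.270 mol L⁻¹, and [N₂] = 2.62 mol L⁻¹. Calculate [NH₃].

At equilibrium, K = [NH₃]² / ([N₂]·[H₂]³) = 47.8.
([NH₃])² / ((2.62)·(0.270)³) = 47.8
[NH₃]² = 2.47 ⇒ [NH₃] = 1.57 mol L⁻¹

[NH₃] = 1.57 mol L⁻¹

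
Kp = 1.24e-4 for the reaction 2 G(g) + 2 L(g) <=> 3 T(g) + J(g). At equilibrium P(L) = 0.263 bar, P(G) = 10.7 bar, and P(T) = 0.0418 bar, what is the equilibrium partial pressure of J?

At equilibrium, Kp = P(T)³·P(J) / (P(G)²·P(L)²) = 1.24e-4.
(0.0418)³·(P(J)) / ((10.7)²·(0.263)²) = 1.24e-4
P(J) = 13.4 bar

P(J) = 13.4 bar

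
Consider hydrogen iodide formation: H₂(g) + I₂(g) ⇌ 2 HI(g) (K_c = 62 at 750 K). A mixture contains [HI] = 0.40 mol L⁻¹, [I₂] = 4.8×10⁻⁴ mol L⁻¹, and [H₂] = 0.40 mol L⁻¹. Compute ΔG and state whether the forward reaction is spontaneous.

ΔG = 16.2 kJ/mol; the forward reaction is non-spontaneous

Q_c = [HI]² / ([H₂]·[I₂]) = (0.40)² / ((0.40)·(4.8×10⁻⁴)) = 833
ΔG = RT ln(Q_c/K_c) = (8.314 J mol⁻¹ K⁻¹)(750 K) × ln(833/62)
   = (6.236 kJ/mol)(2.598) = 16.2 kJ/mol
ΔG > 0, so the forward reaction is non-spontaneous (proceeds in reverse).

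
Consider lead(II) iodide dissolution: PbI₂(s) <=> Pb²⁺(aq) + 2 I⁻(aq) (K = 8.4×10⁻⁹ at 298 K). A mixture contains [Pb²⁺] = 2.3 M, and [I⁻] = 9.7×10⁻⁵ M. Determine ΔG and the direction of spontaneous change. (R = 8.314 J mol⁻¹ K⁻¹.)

(PbI₂ is a pure solid — omitted from Q.)
Q = [Pb²⁺]·[I⁻]² = (2.3)·(9.7×10⁻⁵)² = 2.16×10⁻⁸
ΔG = RT ln(Q/K) = (8.314 J mol⁻¹ K⁻¹)(298 K) × ln(2.16×10⁻⁸/8.4×10⁻⁹)
   = (2.478 kJ/mol)(0.9445) = 2.34 kJ/mol
ΔG > 0, so the forward reaction is non-spontaneous (proceeds in reverse).

ΔG = 2.34 kJ/mol; the forward reaction is non-spontaneous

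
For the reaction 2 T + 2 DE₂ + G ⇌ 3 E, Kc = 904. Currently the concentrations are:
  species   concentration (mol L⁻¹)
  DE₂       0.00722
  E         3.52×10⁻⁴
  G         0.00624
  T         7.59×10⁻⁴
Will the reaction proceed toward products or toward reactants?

Qc = [E]³ / ([T]²·[DE₂]²·[G]) = (3.52×10⁻⁴)³ / ((7.59×10⁻⁴)²·(0.00722)²·(0.00624)) = 233
Qc = 233 < Kc = 904, so the forward reaction proceeds.

forward (toward products)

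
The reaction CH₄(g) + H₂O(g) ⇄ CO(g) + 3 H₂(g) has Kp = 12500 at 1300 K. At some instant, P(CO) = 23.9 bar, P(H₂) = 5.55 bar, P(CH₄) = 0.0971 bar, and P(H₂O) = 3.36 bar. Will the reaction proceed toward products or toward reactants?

Qp = P(CO)·P(H₂)³ / (P(CH₄)·P(H₂O)) = (23.9)·(5.55)³ / ((0.0971)·(3.36)) = 12500
Qp = 12500 = Kp, so the system is already at equilibrium.

no net change (already at equilibrium)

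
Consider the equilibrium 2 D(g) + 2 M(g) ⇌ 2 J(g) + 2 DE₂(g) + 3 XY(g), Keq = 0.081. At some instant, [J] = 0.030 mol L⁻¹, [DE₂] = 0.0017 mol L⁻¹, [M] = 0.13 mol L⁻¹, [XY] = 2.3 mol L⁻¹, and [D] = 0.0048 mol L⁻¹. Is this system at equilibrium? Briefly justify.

yes, at equilibrium

Q = [J]²·[DE₂]²·[XY]³ / ([D]²·[M]²) = (0.030)²·(0.0017)²·(2.3)³ / ((0.0048)²·(0.13)²) = 0.081
Q = 0.081 = Keq; the system is at equilibrium.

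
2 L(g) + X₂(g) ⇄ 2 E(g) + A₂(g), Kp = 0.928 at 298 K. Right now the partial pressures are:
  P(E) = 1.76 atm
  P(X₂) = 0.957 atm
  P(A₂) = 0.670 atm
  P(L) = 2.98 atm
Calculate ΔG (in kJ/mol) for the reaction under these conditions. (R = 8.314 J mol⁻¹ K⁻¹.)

Qp = P(E)²·P(A₂) / (P(L)²·P(X₂)) = (1.76)²·(0.670) / ((2.98)²·(0.957)) = 0.244
ΔG = RT ln(Qp/Kp) = (8.314 J mol⁻¹ K⁻¹)(298 K) × ln(0.244/0.928)
   = (2.478 kJ/mol)(-1.336) = -3.31 kJ/mol
ΔG < 0, so the forward reaction is spontaneous (proceeds forward).

ΔG = -3.31 kJ/mol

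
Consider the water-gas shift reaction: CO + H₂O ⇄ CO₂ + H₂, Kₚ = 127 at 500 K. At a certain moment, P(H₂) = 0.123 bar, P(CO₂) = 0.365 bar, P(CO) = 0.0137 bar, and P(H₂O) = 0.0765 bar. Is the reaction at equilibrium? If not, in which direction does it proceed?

Qₚ = P(CO₂)·P(H₂) / (P(CO)·P(H₂O)) = (0.365)·(0.123) / ((0.0137)·(0.0765)) = 42.8
Qₚ = 42.8 < Kₚ = 127, so the forward reaction proceeds.

in the forward direction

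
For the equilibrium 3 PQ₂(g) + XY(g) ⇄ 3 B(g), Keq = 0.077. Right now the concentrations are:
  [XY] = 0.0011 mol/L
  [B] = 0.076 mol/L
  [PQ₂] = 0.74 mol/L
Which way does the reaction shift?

Q = [B]³ / ([PQ₂]³·[XY]) = (0.076)³ / ((0.74)³·(0.0011)) = 0.98
Q = 0.98 > Keq = 0.077, so the reverse reaction proceeds.

reverse (toward reactants)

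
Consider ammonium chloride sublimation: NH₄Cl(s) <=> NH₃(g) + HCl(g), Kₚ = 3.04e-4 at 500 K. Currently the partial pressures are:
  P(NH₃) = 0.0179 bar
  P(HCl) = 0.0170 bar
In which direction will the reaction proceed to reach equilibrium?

no net change (already at equilibrium)

(NH₄Cl is a pure solid — omitted from Qₚ.)
Qₚ = P(NH₃)·P(HCl) = (0.0179)·(0.0170) = 3.04e-4
Qₚ = 3.04e-4 = Kₚ, so the system is already at equilibrium.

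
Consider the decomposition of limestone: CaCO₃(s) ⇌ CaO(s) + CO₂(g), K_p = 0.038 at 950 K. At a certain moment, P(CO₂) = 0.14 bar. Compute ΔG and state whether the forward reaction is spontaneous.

ΔG = 10.3 kJ/mol; the forward reaction is non-spontaneous

(CaCO₃, CaO are pure solids — omitted from Q_p.)
Q_p = P(CO₂) = 0.140
ΔG = RT ln(Q_p/K_p) = (8.314 J mol⁻¹ K⁻¹)(950 K) × ln(0.140/0.038)
   = (7.898 kJ/mol)(1.304) = 10.3 kJ/mol
ΔG > 0, so the forward reaction is non-spontaneous (proceeds in reverse).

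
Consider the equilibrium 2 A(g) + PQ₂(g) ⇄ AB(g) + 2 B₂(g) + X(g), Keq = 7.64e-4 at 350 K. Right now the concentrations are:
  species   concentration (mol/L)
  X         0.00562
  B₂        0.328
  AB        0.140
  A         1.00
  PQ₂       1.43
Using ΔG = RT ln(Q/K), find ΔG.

ΔG = -7.44 kJ/mol

Q = [AB]·[B₂]²·[X] / ([A]²·[PQ₂]) = (0.140)·(0.328)²·(0.00562) / ((1.00)²·(1.43)) = 5.92e-5
ΔG = RT ln(Q/Keq) = (8.314 J mol⁻¹ K⁻¹)(350 K) × ln(5.92e-5/7.64e-4)
   = (2.910 kJ/mol)(-2.558) = -7.44 kJ/mol
ΔG < 0, so the forward reaction is spontaneous (proceeds forward).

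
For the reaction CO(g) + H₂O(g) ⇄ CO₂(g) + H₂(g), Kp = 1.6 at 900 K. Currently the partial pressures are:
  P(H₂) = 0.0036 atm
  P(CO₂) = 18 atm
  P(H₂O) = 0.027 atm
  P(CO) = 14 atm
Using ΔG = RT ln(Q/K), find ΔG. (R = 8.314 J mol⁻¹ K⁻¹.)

ΔG = -16.7 kJ/mol

Qp = P(CO₂)·P(H₂) / (P(CO)·P(H₂O)) = (18)·(0.0036) / ((14)·(0.027)) = 0.171
ΔG = RT ln(Qp/Kp) = (8.314 J mol⁻¹ K⁻¹)(900 K) × ln(0.171/1.6)
   = (7.483 kJ/mol)(-2.236) = -16.7 kJ/mol
ΔG < 0, so the forward reaction is spontaneous (proceeds forward).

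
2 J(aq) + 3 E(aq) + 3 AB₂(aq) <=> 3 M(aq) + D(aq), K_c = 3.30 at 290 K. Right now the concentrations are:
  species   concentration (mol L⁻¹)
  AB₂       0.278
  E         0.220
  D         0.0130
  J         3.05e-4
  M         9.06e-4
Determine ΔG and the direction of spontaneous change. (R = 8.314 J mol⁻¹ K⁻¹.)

ΔG = -4.78 kJ/mol; the forward reaction is spontaneous

Q_c = [M]³·[D] / ([J]²·[E]³·[AB₂]³) = (9.06e-4)³·(0.0130) / ((3.05e-4)²·(0.220)³·(0.278)³) = 0.454
ΔG = RT ln(Q_c/K_c) = (8.314 J mol⁻¹ K⁻¹)(290 K) × ln(0.454/3.30)
   = (2.411 kJ/mol)(-1.984) = -4.78 kJ/mol
ΔG < 0, so the forward reaction is spontaneous (proceeds forward).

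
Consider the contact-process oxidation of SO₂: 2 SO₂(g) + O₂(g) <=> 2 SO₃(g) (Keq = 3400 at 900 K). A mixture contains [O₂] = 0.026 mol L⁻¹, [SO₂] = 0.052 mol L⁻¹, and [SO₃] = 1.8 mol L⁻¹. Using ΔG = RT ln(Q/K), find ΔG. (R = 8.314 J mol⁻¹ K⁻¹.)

Q = [SO₃]² / ([SO₂]²·[O₂]) = (1.8)² / ((0.052)²·(0.026)) = 46100
ΔG = RT ln(Q/Keq) = (8.314 J mol⁻¹ K⁻¹)(900 K) × ln(46100/3400)
   = (7.483 kJ/mol)(2.607) = 19.5 kJ/mol
ΔG > 0, so the forward reaction is non-spontaneous (proceeds in reverse).

ΔG = 19.5 kJ/mol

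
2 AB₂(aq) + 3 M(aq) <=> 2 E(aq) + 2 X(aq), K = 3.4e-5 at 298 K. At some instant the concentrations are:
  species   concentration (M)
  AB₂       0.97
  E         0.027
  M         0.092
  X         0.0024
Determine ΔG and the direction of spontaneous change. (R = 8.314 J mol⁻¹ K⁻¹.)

Q = [E]²·[X]² / ([AB₂]²·[M]³) = (0.027)²·(0.0024)² / ((0.97)²·(0.092)³) = 5.73e-6
ΔG = RT ln(Q/K) = (8.314 J mol⁻¹ K⁻¹)(298 K) × ln(5.73e-6/3.4e-5)
   = (2.478 kJ/mol)(-1.781) = -4.41 kJ/mol
ΔG < 0, so the forward reaction is spontaneous (proceeds forward).

ΔG = -4.41 kJ/mol; the forward reaction is spontaneous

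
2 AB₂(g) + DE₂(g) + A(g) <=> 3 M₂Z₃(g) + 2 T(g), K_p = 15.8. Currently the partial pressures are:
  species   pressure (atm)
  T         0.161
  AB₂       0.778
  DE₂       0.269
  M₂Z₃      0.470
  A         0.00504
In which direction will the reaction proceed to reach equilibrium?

Q_p = P(M₂Z₃)³·P(T)² / (P(AB₂)²·P(DE₂)·P(A)) = (0.470)³·(0.161)² / ((0.778)²·(0.269)·(0.00504)) = 3.28
Q_p = 3.28 < K_p = 15.8, so the forward reaction proceeds.

forward (toward products)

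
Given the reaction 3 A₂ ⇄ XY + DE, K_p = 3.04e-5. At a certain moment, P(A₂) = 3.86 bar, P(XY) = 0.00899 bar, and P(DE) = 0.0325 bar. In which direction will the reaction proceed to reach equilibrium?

Q_p = P(XY)·P(DE) / P(A₂)³ = (0.00899)·(0.0325) / (3.86)³ = 5.08e-6
Q_p = 5.08e-6 < K_p = 3.04e-5, so the forward reaction proceeds.

forward (toward products)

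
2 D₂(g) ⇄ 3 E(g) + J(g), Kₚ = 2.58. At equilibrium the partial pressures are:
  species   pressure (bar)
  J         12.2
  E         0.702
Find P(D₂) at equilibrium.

At equilibrium, Kₚ = P(E)³·P(J) / P(D₂)² = 2.58.
(0.702)³·(12.2) / (P(D₂))² = 2.58
P(D₂)² = 1.64 ⇒ P(D₂) = 1.28 bar

P(D₂) = 1.28 bar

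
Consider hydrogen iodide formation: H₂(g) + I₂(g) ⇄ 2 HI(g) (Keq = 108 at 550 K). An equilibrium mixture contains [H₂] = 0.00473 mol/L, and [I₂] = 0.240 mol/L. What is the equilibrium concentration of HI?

At equilibrium, Keq = [HI]² / ([H₂]·[I₂]) = 108.
([HI])² / ((0.00473)·(0.240)) = 108
[HI]² = 0.123 ⇒ [HI] = 0.350 mol/L

[HI] = 0.350 mol/L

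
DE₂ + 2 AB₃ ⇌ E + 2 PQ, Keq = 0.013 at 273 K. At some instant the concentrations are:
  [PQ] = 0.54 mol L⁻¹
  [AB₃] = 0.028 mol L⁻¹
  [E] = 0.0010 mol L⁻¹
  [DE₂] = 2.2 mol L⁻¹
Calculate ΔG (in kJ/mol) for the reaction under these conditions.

ΔG = 5.82 kJ/mol

Q = [E]·[PQ]² / ([DE₂]·[AB₃]²) = (0.0010)·(0.54)² / ((2.2)·(0.028)²) = 0.169
ΔG = RT ln(Q/Keq) = (8.314 J mol⁻¹ K⁻¹)(273 K) × ln(0.169/0.013)
   = (2.270 kJ/mol)(2.565) = 5.82 kJ/mol
ΔG > 0, so the forward reaction is non-spontaneous (proceeds in reverse).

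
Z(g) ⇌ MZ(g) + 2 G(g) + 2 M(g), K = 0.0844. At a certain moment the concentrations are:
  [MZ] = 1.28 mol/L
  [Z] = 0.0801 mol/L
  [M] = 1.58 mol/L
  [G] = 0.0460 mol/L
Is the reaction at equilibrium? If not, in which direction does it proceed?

neither direction; the system is at equilibrium

Q = [MZ]·[G]²·[M]² / [Z] = (1.28)·(0.0460)²·(1.58)² / (0.0801) = 0.0844
Q = 0.0844 = K, so the system is already at equilibrium.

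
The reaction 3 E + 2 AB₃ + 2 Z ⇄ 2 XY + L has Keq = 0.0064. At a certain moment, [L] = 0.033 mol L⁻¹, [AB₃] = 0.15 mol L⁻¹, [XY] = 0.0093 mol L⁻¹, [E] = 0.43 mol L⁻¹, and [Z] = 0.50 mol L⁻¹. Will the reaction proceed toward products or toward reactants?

Q = [XY]²·[L] / ([E]³·[AB₃]²·[Z]²) = (0.0093)²·(0.033) / ((0.43)³·(0.15)²·(0.50)²) = 0.0064
Q = 0.0064 = Keq, so the system is already at equilibrium.

no net change (already at equilibrium)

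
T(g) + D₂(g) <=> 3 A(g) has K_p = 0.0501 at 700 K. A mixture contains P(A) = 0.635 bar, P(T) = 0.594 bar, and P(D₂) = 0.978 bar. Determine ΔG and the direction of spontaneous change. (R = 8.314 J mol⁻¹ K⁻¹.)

ΔG = 12.7 kJ/mol; the forward reaction is non-spontaneous

Q_p = P(A)³ / (P(T)·P(D₂)) = (0.635)³ / ((0.594)·(0.978)) = 0.441
ΔG = RT ln(Q_p/K_p) = (8.314 J mol⁻¹ K⁻¹)(700 K) × ln(0.441/0.0501)
   = (5.820 kJ/mol)(2.175) = 12.7 kJ/mol
ΔG > 0, so the forward reaction is non-spontaneous (proceeds in reverse).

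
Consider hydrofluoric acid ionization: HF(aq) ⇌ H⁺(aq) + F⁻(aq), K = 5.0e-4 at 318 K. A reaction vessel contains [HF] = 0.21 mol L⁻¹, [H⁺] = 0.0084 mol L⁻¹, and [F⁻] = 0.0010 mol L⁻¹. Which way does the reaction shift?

toward products

Q = [H⁺]·[F⁻] / [HF] = (0.0084)·(0.0010) / (0.21) = 4.0e-5
Q = 4.0e-5 < K = 5.0e-4, so the forward reaction proceeds.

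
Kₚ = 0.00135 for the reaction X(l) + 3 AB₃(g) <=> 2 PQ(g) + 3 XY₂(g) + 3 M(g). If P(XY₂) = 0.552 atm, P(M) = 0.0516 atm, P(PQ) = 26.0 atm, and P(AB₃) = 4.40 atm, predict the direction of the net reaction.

toward products

(X is a pure liquid — omitted from Qₚ.)
Qₚ = P(PQ)²·P(XY₂)³·P(M)³ / P(AB₃)³ = (26.0)²·(0.552)³·(0.0516)³ / (4.40)³ = 1.83×10⁻⁴
Qₚ = 1.83×10⁻⁴ < Kₚ = 0.00135, so the forward reaction proceeds.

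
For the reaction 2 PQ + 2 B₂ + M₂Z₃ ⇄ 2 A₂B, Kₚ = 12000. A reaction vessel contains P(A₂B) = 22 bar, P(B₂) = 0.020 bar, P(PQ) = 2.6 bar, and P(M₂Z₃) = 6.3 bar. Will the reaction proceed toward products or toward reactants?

Qₚ = P(A₂B)² / (P(PQ)²·P(B₂)²·P(M₂Z₃)) = (22)² / ((2.6)²·(0.020)²·(6.3)) = 28000
Qₚ = 28000 > Kₚ = 12000, so the reverse reaction proceeds.

reverse (toward reactants)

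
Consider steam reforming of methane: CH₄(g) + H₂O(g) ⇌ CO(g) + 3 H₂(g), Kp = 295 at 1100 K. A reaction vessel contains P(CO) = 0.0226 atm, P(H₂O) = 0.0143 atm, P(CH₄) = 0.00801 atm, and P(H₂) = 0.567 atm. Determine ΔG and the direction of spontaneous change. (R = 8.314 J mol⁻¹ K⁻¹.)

Qp = P(CO)·P(H₂)³ / (P(CH₄)·P(H₂O)) = (0.0226)·(0.567)³ / ((0.00801)·(0.0143)) = 36.0
ΔG = RT ln(Qp/Kp) = (8.314 J mol⁻¹ K⁻¹)(1100 K) × ln(36.0/295)
   = (9.145 kJ/mol)(-2.103) = -19.2 kJ/mol
ΔG < 0, so the forward reaction is spontaneous (proceeds forward).

ΔG = -19.2 kJ/mol; the forward reaction is spontaneous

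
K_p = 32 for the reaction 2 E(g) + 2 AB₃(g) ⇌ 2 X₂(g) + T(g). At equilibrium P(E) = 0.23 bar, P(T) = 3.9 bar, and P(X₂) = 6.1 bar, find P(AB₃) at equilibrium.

P(AB₃) = 9.3 bar

At equilibrium, K_p = P(X₂)²·P(T) / (P(E)²·P(AB₃)²) = 32.
(6.1)²·(3.9) / ((0.23)²·(P(AB₃))²) = 32
P(AB₃)² = 85.7 ⇒ P(AB₃) = 9.3 bar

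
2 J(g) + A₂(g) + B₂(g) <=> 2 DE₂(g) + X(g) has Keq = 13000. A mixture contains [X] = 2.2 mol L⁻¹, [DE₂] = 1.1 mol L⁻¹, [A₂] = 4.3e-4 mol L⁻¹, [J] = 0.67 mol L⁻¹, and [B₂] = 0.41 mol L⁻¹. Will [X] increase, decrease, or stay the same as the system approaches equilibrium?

Q = [DE₂]²·[X] / ([J]²·[A₂]·[B₂]) = (1.1)²·(2.2) / ((0.67)²·(4.3e-4)·(0.41)) = 34000
Q = 34000 > Keq = 13000: net reverse reaction.
X is a product, so it decreases.

decrease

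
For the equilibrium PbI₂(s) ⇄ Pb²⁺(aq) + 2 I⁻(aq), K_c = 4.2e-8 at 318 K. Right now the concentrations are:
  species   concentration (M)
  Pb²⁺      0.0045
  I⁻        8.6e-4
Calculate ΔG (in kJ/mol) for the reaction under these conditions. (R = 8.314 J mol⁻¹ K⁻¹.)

ΔG = -6.70 kJ/mol

(PbI₂ is a pure solid — omitted from Q_c.)
Q_c = [Pb²⁺]·[I⁻]² = (0.0045)·(8.6e-4)² = 3.33e-9
ΔG = RT ln(Q_c/K_c) = (8.314 J mol⁻¹ K⁻¹)(318 K) × ln(3.33e-9/4.2e-8)
   = (2.644 kJ/mol)(-2.535) = -6.70 kJ/mol
ΔG < 0, so the forward reaction is spontaneous (proceeds forward).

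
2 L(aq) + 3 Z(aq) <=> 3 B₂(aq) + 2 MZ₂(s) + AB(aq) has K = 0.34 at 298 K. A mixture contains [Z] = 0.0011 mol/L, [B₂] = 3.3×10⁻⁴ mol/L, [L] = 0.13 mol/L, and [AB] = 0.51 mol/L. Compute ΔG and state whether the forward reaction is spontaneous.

ΔG = 2.17 kJ/mol; the forward reaction is non-spontaneous

(MZ₂ is a pure solid — omitted from Q.)
Q = [B₂]³·[AB] / ([L]²·[Z]³) = (3.3×10⁻⁴)³·(0.51) / ((0.13)²·(0.0011)³) = 0.815
ΔG = RT ln(Q/K) = (8.314 J mol⁻¹ K⁻¹)(298 K) × ln(0.815/0.34)
   = (2.478 kJ/mol)(0.8742) = 2.17 kJ/mol
ΔG > 0, so the forward reaction is non-spontaneous (proceeds in reverse).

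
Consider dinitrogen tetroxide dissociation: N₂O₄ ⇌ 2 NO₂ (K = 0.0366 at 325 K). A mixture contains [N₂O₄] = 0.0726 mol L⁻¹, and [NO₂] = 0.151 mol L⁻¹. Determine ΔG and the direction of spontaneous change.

ΔG = 5.81 kJ/mol; the forward reaction is non-spontaneous

Q = [NO₂]² / [N₂O₄] = (0.151)² / (0.0726) = 0.314
ΔG = RT ln(Q/K) = (8.314 J mol⁻¹ K⁻¹)(325 K) × ln(0.314/0.0366)
   = (2.702 kJ/mol)(2.149) = 5.81 kJ/mol
ΔG > 0, so the forward reaction is non-spontaneous (proceeds in reverse).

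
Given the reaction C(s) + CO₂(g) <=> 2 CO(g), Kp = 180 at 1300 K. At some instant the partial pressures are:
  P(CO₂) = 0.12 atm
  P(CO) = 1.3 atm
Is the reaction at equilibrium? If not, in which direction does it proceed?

to the right

(C is a pure solid — omitted from Qp.)
Qp = P(CO)² / P(CO₂) = (1.3)² / (0.12) = 14
Qp = 14 < Kp = 180, so the forward reaction proceeds.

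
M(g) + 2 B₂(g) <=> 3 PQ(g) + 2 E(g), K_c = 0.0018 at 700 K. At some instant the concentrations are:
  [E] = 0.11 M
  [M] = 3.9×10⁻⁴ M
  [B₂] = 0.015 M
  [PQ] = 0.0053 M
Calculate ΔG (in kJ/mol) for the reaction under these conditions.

ΔG = 14.2 kJ/mol

Q_c = [PQ]³·[E]² / ([M]·[B₂]²) = (0.0053)³·(0.11)² / ((3.9×10⁻⁴)·(0.015)²) = 0.0205
ΔG = RT ln(Q_c/K_c) = (8.314 J mol⁻¹ K⁻¹)(700 K) × ln(0.0205/0.0018)
   = (5.820 kJ/mol)(2.433) = 14.2 kJ/mol
ΔG > 0, so the forward reaction is non-spontaneous (proceeds in reverse).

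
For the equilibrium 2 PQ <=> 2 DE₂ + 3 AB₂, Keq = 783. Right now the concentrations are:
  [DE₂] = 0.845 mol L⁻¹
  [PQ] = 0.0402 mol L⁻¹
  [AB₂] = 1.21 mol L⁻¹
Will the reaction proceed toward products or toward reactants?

neither direction; the system is at equilibrium

Q = [DE₂]²·[AB₂]³ / [PQ]² = (0.845)²·(1.21)³ / (0.0402)² = 783
Q = 783 = Keq, so the system is already at equilibrium.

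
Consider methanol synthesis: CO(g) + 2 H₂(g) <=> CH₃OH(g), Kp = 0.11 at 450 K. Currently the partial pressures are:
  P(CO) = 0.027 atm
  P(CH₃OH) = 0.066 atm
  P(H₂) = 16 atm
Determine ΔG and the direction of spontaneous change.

ΔG = -9.14 kJ/mol; the forward reaction is spontaneous

Qp = P(CH₃OH) / (P(CO)·P(H₂)²) = (0.066) / ((0.027)·(16)²) = 0.00955
ΔG = RT ln(Qp/Kp) = (8.314 J mol⁻¹ K⁻¹)(450 K) × ln(0.00955/0.11)
   = (3.741 kJ/mol)(-2.444) = -9.14 kJ/mol
ΔG < 0, so the forward reaction is spontaneous (proceeds forward).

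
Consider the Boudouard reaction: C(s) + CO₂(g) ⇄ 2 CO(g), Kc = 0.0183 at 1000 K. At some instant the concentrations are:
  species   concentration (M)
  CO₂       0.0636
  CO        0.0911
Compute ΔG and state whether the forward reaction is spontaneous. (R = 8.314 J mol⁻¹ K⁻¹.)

ΔG = 16.3 kJ/mol; the forward reaction is non-spontaneous

(C is a pure solid — omitted from Qc.)
Qc = [CO]² / [CO₂] = (0.0911)² / (0.0636) = 0.130
ΔG = RT ln(Qc/Kc) = (8.314 J mol⁻¹ K⁻¹)(1000 K) × ln(0.130/0.0183)
   = (8.314 kJ/mol)(1.961) = 16.3 kJ/mol
ΔG > 0, so the forward reaction is non-spontaneous (proceeds in reverse).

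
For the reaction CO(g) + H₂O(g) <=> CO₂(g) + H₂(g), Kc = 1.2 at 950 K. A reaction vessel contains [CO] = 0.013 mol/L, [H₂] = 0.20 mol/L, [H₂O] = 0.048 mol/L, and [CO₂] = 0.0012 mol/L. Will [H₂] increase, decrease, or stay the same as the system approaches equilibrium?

increase

Qc = [CO₂]·[H₂] / ([CO]·[H₂O]) = (0.0012)·(0.20) / ((0.013)·(0.048)) = 0.38
Qc = 0.38 < Kc = 1.2: net forward reaction.
H₂ is a product, so it increases.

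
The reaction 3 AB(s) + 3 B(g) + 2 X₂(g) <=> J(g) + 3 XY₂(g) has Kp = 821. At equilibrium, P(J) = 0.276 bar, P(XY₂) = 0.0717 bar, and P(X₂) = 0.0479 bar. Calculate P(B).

(AB is a pure solid — omitted from Kp.)
At equilibrium, Kp = P(J)·P(XY₂)³ / (P(B)³·P(X₂)²) = 821.
(0.276)·(0.0717)³ / ((P(B))³·(0.0479)²) = 821
P(B)³ = 5.40e-5 ⇒ P(B) = 0.0378 bar

P(B) = 0.0378 bar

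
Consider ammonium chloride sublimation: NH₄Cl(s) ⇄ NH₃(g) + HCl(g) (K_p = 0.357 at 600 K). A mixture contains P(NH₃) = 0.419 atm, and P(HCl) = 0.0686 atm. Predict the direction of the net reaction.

toward products

(NH₄Cl is a pure solid — omitted from Q_p.)
Q_p = P(NH₃)·P(HCl) = (0.419)·(0.0686) = 0.0287
Q_p = 0.0287 < K_p = 0.357, so the forward reaction proceeds.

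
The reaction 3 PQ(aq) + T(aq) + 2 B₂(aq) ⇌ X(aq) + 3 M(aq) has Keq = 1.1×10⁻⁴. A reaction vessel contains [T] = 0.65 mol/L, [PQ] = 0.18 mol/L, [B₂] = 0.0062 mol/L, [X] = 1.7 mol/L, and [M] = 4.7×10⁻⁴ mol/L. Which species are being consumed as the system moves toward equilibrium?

Q = [X]·[M]³ / ([PQ]³·[T]·[B₂]²) = (1.7)·(4.7×10⁻⁴)³ / ((0.18)³·(0.65)·(0.0062)²) = 0.0012
Q = 0.0012 > Keq = 1.1×10⁻⁴: net reverse reaction.

X, M (products)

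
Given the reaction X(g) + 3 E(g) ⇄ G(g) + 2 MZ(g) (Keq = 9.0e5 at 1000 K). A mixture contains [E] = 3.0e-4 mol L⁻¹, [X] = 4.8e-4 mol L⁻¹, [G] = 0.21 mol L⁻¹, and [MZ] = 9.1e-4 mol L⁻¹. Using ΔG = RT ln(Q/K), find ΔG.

ΔG = 22.5 kJ/mol

Q = [G]·[MZ]² / ([X]·[E]³) = (0.21)·(9.1e-4)² / ((4.8e-4)·(3.0e-4)³) = 1.34e7
ΔG = RT ln(Q/Keq) = (8.314 J mol⁻¹ K⁻¹)(1000 K) × ln(1.34e7/9.0e5)
   = (8.314 kJ/mol)(2.701) = 22.5 kJ/mol
ΔG > 0, so the forward reaction is non-spontaneous (proceeds in reverse).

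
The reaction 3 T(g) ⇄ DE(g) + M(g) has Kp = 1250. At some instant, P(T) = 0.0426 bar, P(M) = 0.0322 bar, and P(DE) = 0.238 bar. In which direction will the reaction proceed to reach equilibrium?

Qp = P(DE)·P(M) / P(T)³ = (0.238)·(0.0322) / (0.0426)³ = 99.1
Qp = 99.1 < Kp = 1250, so the forward reaction proceeds.

forward (toward products)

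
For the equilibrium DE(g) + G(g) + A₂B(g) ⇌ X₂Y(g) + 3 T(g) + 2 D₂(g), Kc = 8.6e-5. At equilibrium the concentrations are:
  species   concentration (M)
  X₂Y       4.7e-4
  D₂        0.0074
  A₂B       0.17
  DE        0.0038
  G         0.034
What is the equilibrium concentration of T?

[T] = 0.42 M

At equilibrium, Kc = [X₂Y]·[T]³·[D₂]² / ([DE]·[G]·[A₂B]) = 8.6e-5.
(4.7e-4)·([T])³·(0.0074)² / ((0.0038)·(0.034)·(0.17)) = 8.6e-5
[T]³ = 0.0734 ⇒ [T] = 0.42 M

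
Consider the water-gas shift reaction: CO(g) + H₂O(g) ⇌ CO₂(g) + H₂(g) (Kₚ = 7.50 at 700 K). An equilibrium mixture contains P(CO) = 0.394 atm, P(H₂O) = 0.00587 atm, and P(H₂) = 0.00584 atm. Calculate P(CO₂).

P(CO₂) = 2.97 atm

At equilibrium, Kₚ = P(CO₂)·P(H₂) / (P(CO)·P(H₂O)) = 7.50.
(P(CO₂))·(0.00584) / ((0.394)·(0.00587)) = 7.50
P(CO₂) = 2.97 atm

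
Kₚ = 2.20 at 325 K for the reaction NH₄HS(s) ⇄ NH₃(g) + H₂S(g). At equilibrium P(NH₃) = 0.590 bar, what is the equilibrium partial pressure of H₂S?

P(H₂S) = 3.73 bar

(NH₄HS is a pure solid — omitted from Kₚ.)
At equilibrium, Kₚ = P(NH₃)·P(H₂S) = 2.20.
(0.590)·(P(H₂S)) = 2.20
P(H₂S) = 3.73 bar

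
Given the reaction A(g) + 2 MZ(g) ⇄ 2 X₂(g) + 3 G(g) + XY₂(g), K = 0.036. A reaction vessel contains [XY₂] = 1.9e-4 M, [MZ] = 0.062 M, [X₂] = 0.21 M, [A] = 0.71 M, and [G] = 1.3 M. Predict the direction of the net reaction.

Q = [X₂]²·[G]³·[XY₂] / ([A]·[MZ]²) = (0.21)²·(1.3)³·(1.9e-4) / ((0.71)·(0.062)²) = 0.0067
Q = 0.0067 < K = 0.036, so the forward reaction proceeds.

in the forward direction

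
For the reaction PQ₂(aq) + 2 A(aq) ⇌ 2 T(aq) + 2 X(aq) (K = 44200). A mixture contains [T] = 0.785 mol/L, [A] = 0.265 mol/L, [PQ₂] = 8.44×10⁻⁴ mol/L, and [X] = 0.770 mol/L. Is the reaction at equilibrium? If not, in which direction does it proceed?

to the right

Q = [T]²·[X]² / ([PQ₂]·[A]²) = (0.785)²·(0.770)² / ((8.44×10⁻⁴)·(0.265)²) = 6160
Q = 6160 < K = 44200, so the forward reaction proceeds.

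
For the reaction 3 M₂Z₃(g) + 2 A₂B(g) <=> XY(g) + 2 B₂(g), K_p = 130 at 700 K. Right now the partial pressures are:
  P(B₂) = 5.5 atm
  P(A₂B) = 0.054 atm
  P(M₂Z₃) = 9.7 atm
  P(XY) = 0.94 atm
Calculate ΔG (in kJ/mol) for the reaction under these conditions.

ΔG = -14.5 kJ/mol

Q_p = P(XY)·P(B₂)² / (P(M₂Z₃)³·P(A₂B)²) = (0.94)·(5.5)² / ((9.7)³·(0.054)²) = 10.7
ΔG = RT ln(Q_p/K_p) = (8.314 J mol⁻¹ K⁻¹)(700 K) × ln(10.7/130)
   = (5.820 kJ/mol)(-2.497) = -14.5 kJ/mol
ΔG < 0, so the forward reaction is spontaneous (proceeds forward).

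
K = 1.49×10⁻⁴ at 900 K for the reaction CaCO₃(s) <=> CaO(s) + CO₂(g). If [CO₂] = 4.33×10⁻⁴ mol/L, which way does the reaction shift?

to the left

(CaCO₃, CaO are pure solids — omitted from Q.)
Q = [CO₂] = 4.33×10⁻⁴
Q = 4.33×10⁻⁴ > K = 1.49×10⁻⁴, so the reverse reaction proceeds.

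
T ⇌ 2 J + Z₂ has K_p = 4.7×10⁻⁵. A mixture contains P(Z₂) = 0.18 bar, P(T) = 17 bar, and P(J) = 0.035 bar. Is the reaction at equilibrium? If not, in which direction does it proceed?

Q_p = P(J)²·P(Z₂) / P(T) = (0.035)²·(0.18) / (17) = 1.3×10⁻⁵
Q_p = 1.3×10⁻⁵ < K_p = 4.7×10⁻⁵, so the forward reaction proceeds.

forward (toward products)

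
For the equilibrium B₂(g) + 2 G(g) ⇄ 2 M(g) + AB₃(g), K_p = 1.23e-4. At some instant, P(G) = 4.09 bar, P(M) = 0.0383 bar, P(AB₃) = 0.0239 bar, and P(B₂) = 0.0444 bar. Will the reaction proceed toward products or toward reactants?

toward products

Q_p = P(M)²·P(AB₃) / (P(B₂)·P(G)²) = (0.0383)²·(0.0239) / ((0.0444)·(4.09)²) = 4.72e-5
Q_p = 4.72e-5 < K_p = 1.23e-4, so the forward reaction proceeds.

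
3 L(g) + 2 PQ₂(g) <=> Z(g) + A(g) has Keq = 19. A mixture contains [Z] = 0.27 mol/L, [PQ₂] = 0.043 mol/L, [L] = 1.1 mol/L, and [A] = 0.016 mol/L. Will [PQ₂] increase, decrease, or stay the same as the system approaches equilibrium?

Q = [Z]·[A] / ([L]³·[PQ₂]²) = (0.27)·(0.016) / ((1.1)³·(0.043)²) = 1.8
Q = 1.8 < Keq = 19: net forward reaction.
PQ₂ is a reactant, so it decreases.

decrease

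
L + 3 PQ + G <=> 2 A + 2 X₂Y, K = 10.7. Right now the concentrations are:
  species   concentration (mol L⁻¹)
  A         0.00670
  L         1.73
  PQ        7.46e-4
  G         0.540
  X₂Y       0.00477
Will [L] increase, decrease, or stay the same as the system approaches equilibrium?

Q = [A]²·[X₂Y]² / ([L]·[PQ]³·[G]) = (0.00670)²·(0.00477)² / ((1.73)·(7.46e-4)³·(0.540)) = 2.63
Q = 2.63 < K = 10.7: net forward reaction.
L is a reactant, so it decreases.

decrease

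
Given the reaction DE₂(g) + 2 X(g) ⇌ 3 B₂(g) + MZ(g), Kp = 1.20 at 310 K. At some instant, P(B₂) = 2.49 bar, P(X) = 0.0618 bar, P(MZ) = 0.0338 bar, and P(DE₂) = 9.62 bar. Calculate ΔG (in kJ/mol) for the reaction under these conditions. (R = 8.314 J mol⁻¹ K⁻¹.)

ΔG = 6.37 kJ/mol

Qp = P(B₂)³·P(MZ) / (P(DE₂)·P(X)²) = (2.49)³·(0.0338) / ((9.62)·(0.0618)²) = 14.2
ΔG = RT ln(Qp/Kp) = (8.314 J mol⁻¹ K⁻¹)(310 K) × ln(14.2/1.20)
   = (2.577 kJ/mol)(2.471) = 6.37 kJ/mol
ΔG > 0, so the forward reaction is non-spontaneous (proceeds in reverse).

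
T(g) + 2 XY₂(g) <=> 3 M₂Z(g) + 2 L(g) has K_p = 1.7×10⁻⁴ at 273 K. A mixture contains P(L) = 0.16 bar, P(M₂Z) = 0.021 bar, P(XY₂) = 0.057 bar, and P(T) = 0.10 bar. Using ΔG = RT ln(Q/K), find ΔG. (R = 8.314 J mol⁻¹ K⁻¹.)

ΔG = 3.31 kJ/mol

Q_p = P(M₂Z)³·P(L)² / (P(T)·P(XY₂)²) = (0.021)³·(0.16)² / ((0.10)·(0.057)²) = 7.30×10⁻⁴
ΔG = RT ln(Q_p/K_p) = (8.314 J mol⁻¹ K⁻¹)(273 K) × ln(7.30×10⁻⁴/1.7×10⁻⁴)
   = (2.270 kJ/mol)(1.457) = 3.31 kJ/mol
ΔG > 0, so the forward reaction is non-spontaneous (proceeds in reverse).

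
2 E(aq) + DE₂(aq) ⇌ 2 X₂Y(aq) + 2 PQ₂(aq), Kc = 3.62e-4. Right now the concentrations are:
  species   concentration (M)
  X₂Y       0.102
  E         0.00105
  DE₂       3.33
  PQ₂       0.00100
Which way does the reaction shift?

Qc = [X₂Y]²·[PQ₂]² / ([E]²·[DE₂]) = (0.102)²·(0.00100)² / ((0.00105)²·(3.33)) = 0.00283
Qc = 0.00283 > Kc = 3.62e-4, so the reverse reaction proceeds.

to the left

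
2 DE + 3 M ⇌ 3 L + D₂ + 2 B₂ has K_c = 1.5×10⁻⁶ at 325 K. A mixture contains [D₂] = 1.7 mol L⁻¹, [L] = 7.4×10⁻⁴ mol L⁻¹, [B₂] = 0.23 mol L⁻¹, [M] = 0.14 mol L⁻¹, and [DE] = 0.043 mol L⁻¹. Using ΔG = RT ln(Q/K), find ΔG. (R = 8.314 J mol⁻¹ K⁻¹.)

Q_c = [L]³·[D₂]·[B₂]² / ([DE]²·[M]³) = (7.4×10⁻⁴)³·(1.7)·(0.23)² / ((0.043)²·(0.14)³) = 7.18×10⁻⁶
ΔG = RT ln(Q_c/K_c) = (8.314 J mol⁻¹ K⁻¹)(325 K) × ln(7.18×10⁻⁶/1.5×10⁻⁶)
   = (2.702 kJ/mol)(1.566) = 4.23 kJ/mol
ΔG > 0, so the forward reaction is non-spontaneous (proceeds in reverse).

ΔG = 4.23 kJ/mol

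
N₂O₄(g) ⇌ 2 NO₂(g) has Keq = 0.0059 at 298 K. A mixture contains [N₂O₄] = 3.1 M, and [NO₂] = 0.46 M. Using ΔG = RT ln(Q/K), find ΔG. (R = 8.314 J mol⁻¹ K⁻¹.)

Q = [NO₂]² / [N₂O₄] = (0.46)² / (3.1) = 0.0683
ΔG = RT ln(Q/Keq) = (8.314 J mol⁻¹ K⁻¹)(298 K) × ln(0.0683/0.0059)
   = (2.478 kJ/mol)(2.449) = 6.07 kJ/mol
ΔG > 0, so the forward reaction is non-spontaneous (proceeds in reverse).

ΔG = 6.07 kJ/mol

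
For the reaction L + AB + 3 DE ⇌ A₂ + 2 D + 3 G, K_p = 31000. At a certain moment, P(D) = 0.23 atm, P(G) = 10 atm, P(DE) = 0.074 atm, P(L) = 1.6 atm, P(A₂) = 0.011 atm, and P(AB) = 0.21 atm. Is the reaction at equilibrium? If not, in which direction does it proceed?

Q_p = P(A₂)·P(D)²·P(G)³ / (P(L)·P(AB)·P(DE)³) = (0.011)·(0.23)²·(10)³ / ((1.6)·(0.21)·(0.074)³) = 4300
Q_p = 4300 < K_p = 31000, so the forward reaction proceeds.

toward products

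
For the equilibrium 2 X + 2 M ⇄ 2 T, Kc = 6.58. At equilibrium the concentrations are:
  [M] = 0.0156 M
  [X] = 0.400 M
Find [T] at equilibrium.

At equilibrium, Kc = [T]² / ([X]²·[M]²) = 6.58.
([T])² / ((0.400)²·(0.0156)²) = 6.58
[T]² = 2.56×10⁻⁴ ⇒ [T] = 0.0160 M

[T] = 0.0160 M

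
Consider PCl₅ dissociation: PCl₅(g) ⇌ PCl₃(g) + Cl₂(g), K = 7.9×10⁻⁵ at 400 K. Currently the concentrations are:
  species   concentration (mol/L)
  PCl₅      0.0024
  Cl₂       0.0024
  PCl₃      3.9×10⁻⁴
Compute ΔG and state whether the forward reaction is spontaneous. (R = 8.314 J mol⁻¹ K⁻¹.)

ΔG = 5.31 kJ/mol; the forward reaction is non-spontaneous

Q = [PCl₃]·[Cl₂] / [PCl₅] = (3.9×10⁻⁴)·(0.0024) / (0.0024) = 3.90×10⁻⁴
ΔG = RT ln(Q/K) = (8.314 J mol⁻¹ K⁻¹)(400 K) × ln(3.90×10⁻⁴/7.9×10⁻⁵)
   = (3.326 kJ/mol)(1.597) = 5.31 kJ/mol
ΔG > 0, so the forward reaction is non-spontaneous (proceeds in reverse).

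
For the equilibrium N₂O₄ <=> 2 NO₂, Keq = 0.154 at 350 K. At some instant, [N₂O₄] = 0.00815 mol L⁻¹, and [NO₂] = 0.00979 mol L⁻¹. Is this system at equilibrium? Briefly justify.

Q = [NO₂]² / [N₂O₄] = (0.00979)² / (0.00815) = 0.0118
Q = 0.0118 < Keq = 0.154: net forward reaction.

no; Q < K, reaction proceeds forward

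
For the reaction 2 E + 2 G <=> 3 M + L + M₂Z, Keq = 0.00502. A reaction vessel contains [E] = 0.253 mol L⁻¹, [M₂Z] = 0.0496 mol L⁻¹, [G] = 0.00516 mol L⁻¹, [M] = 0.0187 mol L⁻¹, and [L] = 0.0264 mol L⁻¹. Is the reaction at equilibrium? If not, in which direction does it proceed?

at equilibrium

Q = [M]³·[L]·[M₂Z] / ([E]²·[G]²) = (0.0187)³·(0.0264)·(0.0496) / ((0.253)²·(0.00516)²) = 0.00502
Q = 0.00502 = Keq, so the system is already at equilibrium.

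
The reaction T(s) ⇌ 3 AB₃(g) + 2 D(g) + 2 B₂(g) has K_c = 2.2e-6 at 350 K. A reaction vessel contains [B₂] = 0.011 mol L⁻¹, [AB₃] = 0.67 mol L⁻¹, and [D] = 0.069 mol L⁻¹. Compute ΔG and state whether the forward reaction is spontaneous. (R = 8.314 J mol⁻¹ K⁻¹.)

ΔG = -7.40 kJ/mol; the forward reaction is spontaneous

(T is a pure solid — omitted from Q_c.)
Q_c = [AB₃]³·[D]²·[B₂]² = (0.67)³·(0.069)²·(0.011)² = 1.73e-7
ΔG = RT ln(Q_c/K_c) = (8.314 J mol⁻¹ K⁻¹)(350 K) × ln(1.73e-7/2.2e-6)
   = (2.910 kJ/mol)(-2.543) = -7.40 kJ/mol
ΔG < 0, so the forward reaction is spontaneous (proceeds forward).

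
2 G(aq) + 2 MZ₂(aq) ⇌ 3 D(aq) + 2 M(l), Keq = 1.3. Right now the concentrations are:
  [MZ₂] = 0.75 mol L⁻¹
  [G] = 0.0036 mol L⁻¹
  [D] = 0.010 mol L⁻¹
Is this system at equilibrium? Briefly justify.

(M is a pure liquid — omitted from Q.)
Q = [D]³ / ([G]²·[MZ₂]²) = (0.010)³ / ((0.0036)²·(0.75)²) = 0.14
Q = 0.14 < Keq = 1.3: net forward reaction.

no; Q < K, reaction proceeds forward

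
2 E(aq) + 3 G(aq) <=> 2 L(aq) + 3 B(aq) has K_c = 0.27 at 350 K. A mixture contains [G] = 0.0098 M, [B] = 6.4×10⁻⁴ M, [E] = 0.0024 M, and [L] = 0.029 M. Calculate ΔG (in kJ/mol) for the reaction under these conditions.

ΔG = -5.51 kJ/mol

Q_c = [L]²·[B]³ / ([E]²·[G]³) = (0.029)²·(6.4×10⁻⁴)³ / ((0.0024)²·(0.0098)³) = 0.0407
ΔG = RT ln(Q_c/K_c) = (8.314 J mol⁻¹ K⁻¹)(350 K) × ln(0.0407/0.27)
   = (2.910 kJ/mol)(-1.892) = -5.51 kJ/mol
ΔG < 0, so the forward reaction is spontaneous (proceeds forward).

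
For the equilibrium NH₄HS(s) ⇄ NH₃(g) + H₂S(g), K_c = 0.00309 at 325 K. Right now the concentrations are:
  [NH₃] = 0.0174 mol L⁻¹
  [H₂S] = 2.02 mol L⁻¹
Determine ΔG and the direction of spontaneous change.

ΔG = 6.57 kJ/mol; the forward reaction is non-spontaneous

(NH₄HS is a pure solid — omitted from Q_c.)
Q_c = [NH₃]·[H₂S] = (0.0174)·(2.02) = 0.0351
ΔG = RT ln(Q_c/K_c) = (8.314 J mol⁻¹ K⁻¹)(325 K) × ln(0.0351/0.00309)
   = (2.702 kJ/mol)(2.430) = 6.57 kJ/mol
ΔG > 0, so the forward reaction is non-spontaneous (proceeds in reverse).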